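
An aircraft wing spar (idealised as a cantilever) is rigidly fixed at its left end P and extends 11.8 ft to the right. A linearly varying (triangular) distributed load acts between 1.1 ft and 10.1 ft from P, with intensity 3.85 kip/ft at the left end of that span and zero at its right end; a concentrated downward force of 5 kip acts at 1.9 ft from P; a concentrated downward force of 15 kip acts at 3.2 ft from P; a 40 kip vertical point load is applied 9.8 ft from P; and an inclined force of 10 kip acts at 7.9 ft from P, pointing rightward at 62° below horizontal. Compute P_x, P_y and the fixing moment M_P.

P_x = -4.695 kip, P_y = 86.15 kip, M_P = 590.3 kip·ft

Resultant of the triangular load: ½ × 3.85 × 9 = 17.325 kip, acting at 4.1 ft from P (one-third of the span from the peak).
ΣF_x = 0: P_x + 10·cos62° = 0 → P_x = -4.695 kip.
ΣF_y = 0: P_y − ½·3.85·9 − 5 − 15 − 40 − 10·sin62° = 0 → P_y = 86.15 kip.
ΣM about P: M_P − (½·3.85·9)·4.1 − 5·1.9 − 15·3.2 − 40·9.8 − 10·sin62°·7.9 = 0 → M_P = 590.3 kip·ft.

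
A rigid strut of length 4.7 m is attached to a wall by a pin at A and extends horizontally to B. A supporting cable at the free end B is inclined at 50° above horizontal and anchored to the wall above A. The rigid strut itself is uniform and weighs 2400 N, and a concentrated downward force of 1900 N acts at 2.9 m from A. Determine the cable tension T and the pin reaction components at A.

T = 3097 N, A_x = 1991 N, A_y = 1928 N

ΣM about A: T·sin50°·4.7 − 2400·2.35 − 1900·2.9 = 0 → T = 11150/(4.7·0.766044) = 3096.87 ≈ 3097 N.
ΣF_x = 0: A_x − T·cos50° = 0 → A_x = 3096.87 × 0.642788 = 1991 N.
ΣF_y = 0: A_y + T·sin50° − 2400 − 1900 = 0 → A_y = 4300 − 3096.87 × 0.766044 = 1928 N.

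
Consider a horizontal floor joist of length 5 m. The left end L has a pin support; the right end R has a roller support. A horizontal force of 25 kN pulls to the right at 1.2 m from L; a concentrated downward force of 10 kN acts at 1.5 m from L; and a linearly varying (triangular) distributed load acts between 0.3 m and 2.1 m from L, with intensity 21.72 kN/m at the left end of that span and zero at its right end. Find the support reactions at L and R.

Resultant of the triangular load: ½ × 21.72 × 1.8 = 19.548 kN, acting at 0.9 m from L (one-third of the span from the peak).
Moments about L: R_y·5 − 10·1.5 − (½·21.72·1.8)·0.9 = 0 → R_y = 32.5932/5 = 6.51864 ≈ 6.519 kN.
ΣF_y = 0: L_y + 6.51864 − 10 − ½·21.72·1.8 = 0 → L_y = 23.03 kN.
ΣF_x = 0: L_x + 25 = 0 → L_x = -25.00 kN.

L_x = -25.00 kN, L_y = 23.03 kN, R_y = 6.519 kN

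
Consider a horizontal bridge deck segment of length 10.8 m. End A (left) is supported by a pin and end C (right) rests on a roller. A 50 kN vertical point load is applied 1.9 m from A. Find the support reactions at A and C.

Taking moments about A: C_y·10.8 − 50·1.9 = 0 → C_y = 95/10.8 = 8.7963 ≈ 8.796 kN.
ΣF_y = 0: A_y + 8.7963 − 50 = 0 → A_y = 41.20 kN.
ΣF_x = 0: no horizontal applied forces, so A_x = 0.

A_x = 0, A_y = 41.20 kN, C_y = 8.796 kN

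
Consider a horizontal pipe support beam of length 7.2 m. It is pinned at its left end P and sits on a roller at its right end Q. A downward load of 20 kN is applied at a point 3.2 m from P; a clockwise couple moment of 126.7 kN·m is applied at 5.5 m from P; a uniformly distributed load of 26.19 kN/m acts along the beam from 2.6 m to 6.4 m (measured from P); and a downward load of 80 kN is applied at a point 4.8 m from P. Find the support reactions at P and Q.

P_x = 0, P_y = 57.50 kN, Q_y = 142.0 kN

Resultant of the distributed load: 26.19 × 3.8 = 99.522 kN at 4.5 m from P.
Moments about P: Q_y·7.2 − 20·3.2 − 126.7 − (26.19·3.8)·4.5 − 80·4.8 = 0 → Q_y = 1022.549/7.2 = 142.021 ≈ 142.0 kN.
ΣF_y = 0: P_y + 142.021 − 20 − 26.19·3.8 − 80 = 0 → P_y = 57.50 kN.
ΣF_x = 0: no horizontal applied forces, so P_x = 0.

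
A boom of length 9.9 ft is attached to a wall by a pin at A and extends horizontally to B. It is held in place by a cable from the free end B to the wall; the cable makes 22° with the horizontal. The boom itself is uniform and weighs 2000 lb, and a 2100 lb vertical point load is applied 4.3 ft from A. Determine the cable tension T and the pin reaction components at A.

ΣM about A: T·sin22°·9.9 − 2000·4.95 − 2100·4.3 = 0 → T = 18930/(9.9·0.374607) = 5104.34 ≈ 5104 lb.
ΣF_x = 0: A_x − T·cos22° = 0 → A_x = 5104.34 × 0.927184 = 4733 lb.
ΣF_y = 0: A_y + T·sin22° − 2000 − 2100 = 0 → A_y = 4100 − 5104.34 × 0.374607 = 2188 lb.

T = 5104 lb, A_x = 4733 lb, A_y = 2188 lb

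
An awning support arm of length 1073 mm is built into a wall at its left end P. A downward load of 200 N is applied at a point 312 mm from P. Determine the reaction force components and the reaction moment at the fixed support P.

P_x = 0, P_y = 200.0 N, M_P = 62400 N·mm

ΣF_x = 0: P_x = 0.
ΣF_y = 0: P_y − 200 = 0 → P_y = 200.0 N.
ΣM about P: M_P − 200·312 = 0 → M_P = 62400 N·mm.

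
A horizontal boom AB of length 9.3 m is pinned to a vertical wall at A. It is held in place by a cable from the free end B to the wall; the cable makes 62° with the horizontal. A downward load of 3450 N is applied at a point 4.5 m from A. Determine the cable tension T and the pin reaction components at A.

ΣM about A: T·sin62°·9.3 − 3450·4.5 = 0 → T = 15525/(9.3·0.882948) = 1890.66 ≈ 1891 N.
ΣF_x = 0: A_x − T·cos62° = 0 → A_x = 1890.66 × 0.469472 = 887.6 N.
ΣF_y = 0: A_y + T·sin62° − 3450 = 0 → A_y = 3450 − 1890.66 × 0.882948 = 1781 N.

T = 1891 N, A_x = 887.6 N, A_y = 1781 N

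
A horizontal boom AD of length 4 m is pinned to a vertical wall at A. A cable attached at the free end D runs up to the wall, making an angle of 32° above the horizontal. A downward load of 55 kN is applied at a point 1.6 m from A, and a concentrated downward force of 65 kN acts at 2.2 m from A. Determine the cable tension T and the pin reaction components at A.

ΣM about A: T·sin32°·4 − 55·1.6 − 65·2.2 = 0 → T = 231/(4·0.529919) = 108.979 ≈ 109.0 kN.
ΣF_x = 0: A_x − T·cos32° = 0 → A_x = 108.979 × 0.848048 = 92.42 kN.
ΣF_y = 0: A_y + T·sin32° − 55 − 65 = 0 → A_y = 120 − 108.979 × 0.529919 = 62.25 kN.

T = 109.0 kN, A_x = 92.42 kN, A_y = 62.25 kN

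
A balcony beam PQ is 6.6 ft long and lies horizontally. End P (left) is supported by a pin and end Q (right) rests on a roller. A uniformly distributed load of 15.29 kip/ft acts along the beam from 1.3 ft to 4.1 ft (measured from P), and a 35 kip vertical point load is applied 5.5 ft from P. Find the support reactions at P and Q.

Resultant of the distributed load: 15.29 × 2.8 = 42.812 kip at 2.7 ft from P.
Taking moments about P: Q_y·6.6 − (15.29·2.8)·2.7 − 35·5.5 = 0 → Q_y = 308.0924/6.6 = 46.6807 ≈ 46.68 kip.
ΣF_y = 0: P_y + 46.6807 − 15.29·2.8 − 35 = 0 → P_y = 31.13 kip.
ΣF_x = 0: no horizontal applied forces, so P_x = 0.

P_x = 0, P_y = 31.13 kip, Q_y = 46.68 kip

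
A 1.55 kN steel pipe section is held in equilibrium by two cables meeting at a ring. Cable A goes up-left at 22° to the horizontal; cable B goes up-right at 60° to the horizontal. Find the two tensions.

T_A = 0.7826 kN, T_B = 1.451 kN

ΣF_x = 0: −T_A·cos22° + T_B·cos60° = 0 → T_B = 1.85437·T_A.
ΣF_y = 0: T_A·sin22° + T_B·sin60° = 1.55.
Substitute: T_A·(0.374607 + 1.85437·0.866025) = 1.55 → T_A = 0.782616 ≈ 0.7826 kN.
Then T_B = 1.85437 × 0.782616 = 1.451 kN.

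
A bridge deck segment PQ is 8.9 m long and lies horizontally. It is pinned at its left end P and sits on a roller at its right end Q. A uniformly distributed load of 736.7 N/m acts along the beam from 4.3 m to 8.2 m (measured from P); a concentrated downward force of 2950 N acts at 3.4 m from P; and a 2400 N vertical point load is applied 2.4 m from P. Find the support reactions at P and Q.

P_x = 0, P_y = 4431 N, Q_y = 3792 N

Resultant of the distributed load: 736.7 × 3.9 = 2873.13 N at 6.25 m from P.
Moments about P: Q_y·8.9 − (736.7·3.9)·6.25 − 2950·3.4 − 2400·2.4 = 0 → Q_y = 33747.0625/8.9 = 3791.8 ≈ 3792 N.
ΣF_y = 0: P_y + 3791.8 − 736.7·3.9 − 2950 − 2400 = 0 → P_y = 4431 N.
ΣF_x = 0: no horizontal applied forces, so P_x = 0.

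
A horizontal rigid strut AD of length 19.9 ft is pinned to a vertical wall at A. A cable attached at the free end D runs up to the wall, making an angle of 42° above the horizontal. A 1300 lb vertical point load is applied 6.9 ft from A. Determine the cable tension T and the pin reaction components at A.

ΣM about A: T·sin42°·19.9 − 1300·6.9 = 0 → T = 8970/(19.9·0.669131) = 673.641 ≈ 673.6 lb.
ΣF_x = 0: A_x − T·cos42° = 0 → A_x = 673.641 × 0.743145 = 500.6 lb.
ΣF_y = 0: A_y + T·sin42° − 1300 = 0 → A_y = 1300 − 673.641 × 0.669131 = 849.2 lb.

T = 673.6 lb, A_x = 500.6 lb, A_y = 849.2 lb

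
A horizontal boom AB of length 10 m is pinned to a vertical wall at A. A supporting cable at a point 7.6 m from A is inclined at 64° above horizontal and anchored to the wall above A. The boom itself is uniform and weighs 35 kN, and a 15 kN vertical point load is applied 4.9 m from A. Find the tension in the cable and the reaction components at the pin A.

ΣM about A: T·sin64°·7.6 − 35·5 − 15·4.9 = 0 → T = 248.5/(7.6·0.898794) = 36.3792 ≈ 36.38 kN.
ΣF_x = 0: A_x − T·cos64° = 0 → A_x = 36.3792 × 0.438371 = 15.95 kN.
ΣF_y = 0: A_y + T·sin64° − 35 − 15 = 0 → A_y = 50 − 36.3792 × 0.898794 = 17.30 kN.

T = 36.38 kN, A_x = 15.95 kN, A_y = 17.30 kN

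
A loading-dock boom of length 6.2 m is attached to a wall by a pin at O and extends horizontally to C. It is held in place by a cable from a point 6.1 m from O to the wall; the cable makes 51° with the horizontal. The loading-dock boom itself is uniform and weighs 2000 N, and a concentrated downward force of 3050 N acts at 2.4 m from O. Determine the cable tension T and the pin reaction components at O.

T = 2852 N, O_x = 1795 N, O_y = 2834 N

ΣM about O: T·sin51°·6.1 − 2000·3.1 − 3050·2.4 = 0 → T = 13520/(6.1·0.777146) = 2851.97 ≈ 2852 N.
ΣF_x = 0: O_x − T·cos51° = 0 → O_x = 2851.97 × 0.62932 = 1795 N.
ΣF_y = 0: O_y + T·sin51° − 2000 − 3050 = 0 → O_y = 5050 − 2851.97 × 0.777146 = 2834 N.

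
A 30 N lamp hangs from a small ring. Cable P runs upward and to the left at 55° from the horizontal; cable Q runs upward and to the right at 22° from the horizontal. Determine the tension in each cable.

T_P = 28.55 N, T_Q = 17.66 N

ΣF_x = 0: −T_P·cos55° + T_Q·cos22° = 0 → T_Q = 0.618622·T_P.
ΣF_y = 0: T_P·sin55° + T_Q·sin22° = 30.
Substitute: T_P·(0.819152 + 0.618622·0.374607) = 30 → T_P = 28.5472 ≈ 28.55 N.
Then T_Q = 0.618622 × 28.5472 = 17.66 N.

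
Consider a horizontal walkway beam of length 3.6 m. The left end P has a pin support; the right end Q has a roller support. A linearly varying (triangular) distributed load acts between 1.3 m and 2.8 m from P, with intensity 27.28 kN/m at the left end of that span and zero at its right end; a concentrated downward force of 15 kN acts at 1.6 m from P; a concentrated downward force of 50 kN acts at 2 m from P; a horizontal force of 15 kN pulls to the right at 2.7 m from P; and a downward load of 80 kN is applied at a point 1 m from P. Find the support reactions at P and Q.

Resultant of the triangular load: ½ × 27.28 × 1.5 = 20.46 kN, acting at 1.8 m from P (one-third of the span from the peak).
Moments about P: Q_y·3.6 − (½·27.28·1.5)·1.8 − 15·1.6 − 50·2 − 80·1 = 0 → Q_y = 240.828/3.6 = 66.8967 ≈ 66.90 kN.
ΣF_y = 0: P_y + 66.8967 − ½·27.28·1.5 − 15 − 50 − 80 = 0 → P_y = 98.56 kN.
ΣF_x = 0: P_x + 15 = 0 → P_x = -15.00 kN.

P_x = -15.00 kN, P_y = 98.56 kN, Q_y = 66.90 kN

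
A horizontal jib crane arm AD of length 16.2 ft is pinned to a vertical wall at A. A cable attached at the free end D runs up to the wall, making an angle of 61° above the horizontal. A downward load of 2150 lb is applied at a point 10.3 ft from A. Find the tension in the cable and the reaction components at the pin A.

ΣM about A: T·sin61°·16.2 − 2150·10.3 = 0 → T = 22145/(16.2·0.87462) = 1562.94 ≈ 1563 lb.
ΣF_x = 0: A_x − T·cos61° = 0 → A_x = 1562.94 × 0.48481 = 757.7 lb.
ΣF_y = 0: A_y + T·sin61° − 2150 = 0 → A_y = 2150 − 1562.94 × 0.87462 = 783.0 lb.

T = 1563 lb, A_x = 757.7 lb, A_y = 783.0 lb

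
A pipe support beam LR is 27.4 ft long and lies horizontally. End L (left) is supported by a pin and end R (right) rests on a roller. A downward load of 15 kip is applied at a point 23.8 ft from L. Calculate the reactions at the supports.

Taking moments about L: R_y·27.4 − 15·23.8 = 0 → R_y = 357/27.4 = 13.0292 ≈ 13.03 kip.
ΣF_y = 0: L_y + 13.0292 − 15 = 0 → L_y = 1.971 kip.
ΣF_x = 0: no horizontal applied forces, so L_x = 0.

L_x = 0, L_y = 1.971 kip, R_y = 13.03 kip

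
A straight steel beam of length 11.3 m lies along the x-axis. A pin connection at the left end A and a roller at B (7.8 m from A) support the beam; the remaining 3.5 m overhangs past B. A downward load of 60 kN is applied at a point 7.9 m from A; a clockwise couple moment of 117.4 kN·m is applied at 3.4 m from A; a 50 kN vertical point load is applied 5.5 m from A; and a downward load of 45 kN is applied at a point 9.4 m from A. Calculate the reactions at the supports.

Taking moments about A: B_y·7.8 − 60·7.9 − 117.4 − 50·5.5 − 45·9.4 = 0 → B_y = 1289.4/7.8 = 165.308 ≈ 165.3 kN.
ΣF_y = 0: A_y + 165.308 − 60 − 50 − 45 = 0 → A_y = -10.31 kN.
ΣF_x = 0: no horizontal applied forces, so A_x = 0.

A_x = 0, A_y = -10.31 kN, B_y = 165.3 kN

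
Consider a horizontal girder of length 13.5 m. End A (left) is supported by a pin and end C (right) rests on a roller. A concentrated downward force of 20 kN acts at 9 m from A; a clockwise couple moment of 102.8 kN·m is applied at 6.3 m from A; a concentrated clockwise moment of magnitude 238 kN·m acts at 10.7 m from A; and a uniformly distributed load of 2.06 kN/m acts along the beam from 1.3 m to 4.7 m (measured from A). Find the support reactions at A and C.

Resultant of the distributed load: 2.06 × 3.4 = 7.004 kN at 3 m from A.
Moments about A: C_y·13.5 − 20·9 − 102.8 − 238 − (2.06·3.4)·3 = 0 → C_y = 541.812/13.5 = 40.1342 ≈ 40.13 kN.
ΣF_y = 0: A_y + 40.1342 − 20 − 2.06·3.4 = 0 → A_y = -13.13 kN.
ΣF_x = 0: no horizontal applied forces, so A_x = 0.

A_x = 0, A_y = -13.13 kN, C_y = 40.13 kN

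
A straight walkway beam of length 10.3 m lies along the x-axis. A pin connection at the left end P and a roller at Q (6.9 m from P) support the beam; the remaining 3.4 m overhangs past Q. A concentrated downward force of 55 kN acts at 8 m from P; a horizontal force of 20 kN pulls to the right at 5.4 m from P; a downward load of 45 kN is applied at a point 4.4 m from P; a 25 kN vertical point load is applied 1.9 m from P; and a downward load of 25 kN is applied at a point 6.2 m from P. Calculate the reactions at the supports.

Taking moments about P: Q_y·6.9 − 55·8 − 45·4.4 − 25·1.9 − 25·6.2 = 0 → Q_y = 840.5/6.9 = 121.812 ≈ 121.8 kN.
ΣF_y = 0: P_y + 121.812 − 55 − 45 − 25 − 25 = 0 → P_y = 28.19 kN.
ΣF_x = 0: P_x + 20 = 0 → P_x = -20.00 kN.

P_x = -20.00 kN, P_y = 28.19 kN, Q_y = 121.8 kN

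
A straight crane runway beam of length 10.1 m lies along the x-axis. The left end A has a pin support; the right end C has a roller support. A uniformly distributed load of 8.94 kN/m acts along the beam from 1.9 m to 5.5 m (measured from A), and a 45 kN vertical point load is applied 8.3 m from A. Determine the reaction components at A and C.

A_x = 0, A_y = 28.41 kN, C_y = 48.77 kN

Resultant of the distributed load: 8.94 × 3.6 = 32.184 kN at 3.7 m from A.
Taking moments about A: C_y·10.1 − (8.94·3.6)·3.7 − 45·8.3 = 0 → C_y = 492.5808/10.1 = 48.7704 ≈ 48.77 kN.
ΣF_y = 0: A_y + 48.7704 − 8.94·3.6 − 45 = 0 → A_y = 28.41 kN.
ΣF_x = 0: no horizontal applied forces, so A_x = 0.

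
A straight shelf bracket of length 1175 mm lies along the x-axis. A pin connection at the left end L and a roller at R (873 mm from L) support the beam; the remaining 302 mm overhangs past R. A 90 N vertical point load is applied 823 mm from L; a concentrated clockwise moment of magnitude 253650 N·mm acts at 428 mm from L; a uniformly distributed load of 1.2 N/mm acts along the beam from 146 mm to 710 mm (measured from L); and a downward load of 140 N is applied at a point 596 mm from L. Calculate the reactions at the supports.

L_x = 0, L_y = 104.0 N, R_y = 802.8 N

Resultant of the distributed load: 1.2 × 564 = 676.8 N at 428 mm from L.
Moments about L: R_y·873 − 90·823 − 253650 − (1.2·564)·428 − 140·596 = 0 → R_y = 700830.4/873 = 802.784 ≈ 802.8 N.
ΣF_y = 0: L_y + 802.784 − 90 − 1.2·564 − 140 = 0 → L_y = 104.0 N.
ΣF_x = 0: no horizontal applied forces, so L_x = 0.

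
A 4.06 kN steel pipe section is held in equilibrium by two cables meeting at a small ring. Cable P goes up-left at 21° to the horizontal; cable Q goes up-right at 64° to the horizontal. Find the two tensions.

ΣF_x = 0: −T_P·cos21° + T_Q·cos64° = 0 → T_Q = 2.12966·T_P.
ΣF_y = 0: T_P·sin21° + T_Q·sin64° = 4.06.
Substitute: T_P·(0.358368 + 2.12966·0.898794) = 4.06 → T_P = 1.78658 ≈ 1.787 kN.
Then T_Q = 2.12966 × 1.78658 = 3.805 kN.

T_P = 1.787 kN, T_Q = 3.805 kN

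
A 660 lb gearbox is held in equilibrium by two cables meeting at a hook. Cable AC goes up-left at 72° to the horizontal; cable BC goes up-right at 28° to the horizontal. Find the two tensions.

ΣF_x = 0: −T_AC·cos72° + T_BC·cos28° = 0 → T_BC = 0.349983·T_AC.
ΣF_y = 0: T_AC·sin72° + T_BC·sin28° = 660.
Substitute: T_AC·(0.951057 + 0.349983·0.469472) = 660 → T_AC = 591.735 ≈ 591.7 lb.
Then T_BC = 0.349983 × 591.735 = 207.1 lb.

T_AC = 591.7 lb, T_BC = 207.1 lb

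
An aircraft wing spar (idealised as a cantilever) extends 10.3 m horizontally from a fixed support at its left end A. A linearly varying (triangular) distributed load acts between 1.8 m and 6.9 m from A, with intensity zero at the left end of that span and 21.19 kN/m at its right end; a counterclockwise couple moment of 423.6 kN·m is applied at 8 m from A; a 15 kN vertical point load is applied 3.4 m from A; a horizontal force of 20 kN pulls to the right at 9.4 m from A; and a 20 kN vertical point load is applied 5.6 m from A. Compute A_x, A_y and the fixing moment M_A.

Resultant of the triangular load: ½ × 21.19 × 5.1 = 54.0345 kN, acting at 5.2 m from A (one-third of the span from the peak).
ΣF_x = 0: A_x + 20 = 0 → A_x = -20.00 kN.
ΣF_y = 0: A_y − ½·21.19·5.1 − 15 − 20 = 0 → A_y = 89.03 kN.
ΣM about A: M_A − (½·21.19·5.1)·5.2 + 423.6 − 15·3.4 − 20·5.6 = 0 → M_A = 20.38 kN·m.

A_x = -20.00 kN, A_y = 89.03 kN, M_A = 20.38 kN·m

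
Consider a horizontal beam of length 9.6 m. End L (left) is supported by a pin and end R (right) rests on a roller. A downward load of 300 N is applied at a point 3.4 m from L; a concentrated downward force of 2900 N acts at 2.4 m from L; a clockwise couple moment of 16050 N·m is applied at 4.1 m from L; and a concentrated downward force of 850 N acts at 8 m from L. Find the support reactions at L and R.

L_x = 0, L_y = 838.5 N, R_y = 3211 N

Moments about L: R_y·9.6 − 300·3.4 − 2900·2.4 − 16050 − 850·8 = 0 → R_y = 30830/9.6 = 3211.46 ≈ 3211 N.
ΣF_y = 0: L_y + 3211.46 − 300 − 2900 − 850 = 0 → L_y = 838.5 N.
ΣF_x = 0: no horizontal applied forces, so L_x = 0.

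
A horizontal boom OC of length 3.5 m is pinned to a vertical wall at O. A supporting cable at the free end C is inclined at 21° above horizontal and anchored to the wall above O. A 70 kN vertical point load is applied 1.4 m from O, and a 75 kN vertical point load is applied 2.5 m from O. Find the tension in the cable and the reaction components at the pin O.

T = 227.6 kN, O_x = 212.5 kN, O_y = 63.43 kN

ΣM about O: T·sin21°·3.5 − 70·1.4 − 75·2.5 = 0 → T = 285.5/(3.5·0.358368) = 227.619 ≈ 227.6 kN.
ΣF_x = 0: O_x − T·cos21° = 0 → O_x = 227.619 × 0.93358 = 212.5 kN.
ΣF_y = 0: O_y + T·sin21° − 70 − 75 = 0 → O_y = 145 − 227.619 × 0.358368 = 63.43 kN.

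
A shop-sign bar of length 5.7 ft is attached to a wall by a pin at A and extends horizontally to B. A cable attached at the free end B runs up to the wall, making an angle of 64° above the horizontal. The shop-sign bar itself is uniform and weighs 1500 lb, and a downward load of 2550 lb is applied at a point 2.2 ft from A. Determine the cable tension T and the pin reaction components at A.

T = 1929 lb, A_x = 845.8 lb, A_y = 2316 lb

ΣM about A: T·sin64°·5.7 − 1500·2.85 − 2550·2.2 = 0 → T = 9885/(5.7·0.898794) = 1929.49 ≈ 1929 lb.
ΣF_x = 0: A_x − T·cos64° = 0 → A_x = 1929.49 × 0.438371 = 845.8 lb.
ΣF_y = 0: A_y + T·sin64° − 1500 − 2550 = 0 → A_y = 4050 − 1929.49 × 0.898794 = 2316 lb.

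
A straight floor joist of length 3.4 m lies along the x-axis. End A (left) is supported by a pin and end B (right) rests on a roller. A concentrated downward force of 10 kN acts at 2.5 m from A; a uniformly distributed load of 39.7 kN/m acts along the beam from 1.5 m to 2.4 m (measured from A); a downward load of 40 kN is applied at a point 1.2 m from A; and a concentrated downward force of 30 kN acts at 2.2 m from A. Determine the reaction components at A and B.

Resultant of the distributed load: 39.7 × 0.9 = 35.73 kN at 1.95 m from A.
ΣM about A: B_y·3.4 − 10·2.5 − (39.7·0.9)·1.95 − 40·1.2 − 30·2.2 = 0 → B_y = 208.6735/3.4 = 61.3746 ≈ 61.37 kN.
ΣF_y = 0: A_y + 61.3746 − 10 − 39.7·0.9 − 40 − 30 = 0 → A_y = 54.36 kN.
ΣF_x = 0: no horizontal applied forces, so A_x = 0.

A_x = 0, A_y = 54.36 kN, B_y = 61.37 kN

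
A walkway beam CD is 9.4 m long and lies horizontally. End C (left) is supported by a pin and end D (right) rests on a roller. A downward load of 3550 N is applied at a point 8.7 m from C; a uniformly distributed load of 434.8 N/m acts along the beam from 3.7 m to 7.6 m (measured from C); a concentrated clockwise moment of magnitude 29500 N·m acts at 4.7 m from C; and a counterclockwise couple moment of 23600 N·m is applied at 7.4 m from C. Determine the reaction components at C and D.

C_x = 0, C_y = 313.2 N, D_y = 4933 N

Resultant of the distributed load: 434.8 × 3.9 = 1695.72 N at 5.65 m from C.
Moments about C: D_y·9.4 − 3550·8.7 − (434.8·3.9)·5.65 − 29500 + 23600 = 0 → D_y = 46365.818/9.4 = 4932.53 ≈ 4933 N.
ΣF_y = 0: C_y + 4932.53 − 3550 − 434.8·3.9 = 0 → C_y = 313.2 N.
ΣF_x = 0: no horizontal applied forces, so C_x = 0.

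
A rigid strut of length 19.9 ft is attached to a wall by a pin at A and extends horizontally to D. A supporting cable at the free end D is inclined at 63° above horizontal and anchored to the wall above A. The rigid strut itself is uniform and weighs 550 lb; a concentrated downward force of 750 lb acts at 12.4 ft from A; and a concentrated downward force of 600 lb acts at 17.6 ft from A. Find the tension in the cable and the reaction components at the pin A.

T = 1429 lb, A_x = 648.6 lb, A_y = 627.0 lb

ΣM about A: T·sin63°·19.9 − 550·9.95 − 750·12.4 − 600·17.6 = 0 → T = 25332.5/(19.9·0.891007) = 1428.71 ≈ 1429 lb.
ΣF_x = 0: A_x − T·cos63° = 0 → A_x = 1428.71 × 0.45399 = 648.6 lb.
ΣF_y = 0: A_y + T·sin63° − 550 − 750 − 600 = 0 → A_y = 1900 − 1428.71 × 0.891007 = 627.0 lb.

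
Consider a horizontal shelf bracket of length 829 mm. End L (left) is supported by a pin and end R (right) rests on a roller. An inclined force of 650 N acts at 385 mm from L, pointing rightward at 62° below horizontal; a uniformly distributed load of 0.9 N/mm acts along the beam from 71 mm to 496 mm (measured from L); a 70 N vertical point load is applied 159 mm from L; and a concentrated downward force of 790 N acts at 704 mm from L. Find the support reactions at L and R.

Resultant of the distributed load: 0.9 × 425 = 382.5 N at 283.5 mm from L.
ΣM about L: R_y·829 − 650·sin62°·385 − (0.9·425)·283.5 − 70·159 − 790·704 = 0 → R_y = 896686/829 = 1081.65 ≈ 1082 N.
ΣF_y = 0: L_y + 1081.65 − 650·sin62° − 0.9·425 − 70 − 790 = 0 → L_y = 734.8 N.
ΣF_x = 0: L_x + 650·cos62° = 0 → L_x = -305.2 N.

L_x = -305.2 N, L_y = 734.8 N, R_y = 1082 N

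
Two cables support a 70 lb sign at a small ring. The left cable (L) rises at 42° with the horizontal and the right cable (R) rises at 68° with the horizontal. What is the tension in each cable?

ΣF_x = 0: −T_L·cos42° + T_R·cos68° = 0 → T_R = 1.9838·T_L.
ΣF_y = 0: T_L·sin42° + T_R·sin68° = 70.
Substitute: T_L·(0.669131 + 1.9838·0.927184) = 70 → T_L = 27.9054 ≈ 27.91 lb.
Then T_R = 1.9838 × 27.9054 = 55.36 lb.

T_L = 27.91 lb, T_R = 55.36 lb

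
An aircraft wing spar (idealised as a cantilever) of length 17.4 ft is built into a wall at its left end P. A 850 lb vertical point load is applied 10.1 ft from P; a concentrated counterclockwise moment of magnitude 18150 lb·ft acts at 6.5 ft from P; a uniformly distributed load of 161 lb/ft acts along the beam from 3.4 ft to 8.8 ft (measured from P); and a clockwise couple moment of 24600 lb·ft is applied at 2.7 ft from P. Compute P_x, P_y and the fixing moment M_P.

P_x = 0, P_y = 1719 lb, M_P = 20340 lb·ft

Resultant of the distributed load: 161 × 5.4 = 869.4 lb at 6.1 ft from P.
ΣF_x = 0: P_x = 0.
ΣF_y = 0: P_y − 850 − 161·5.4 = 0 → P_y = 1719 lb.
ΣM about P: M_P − 850·10.1 + 18150 − (161·5.4)·6.1 − 24600 = 0 → M_P = 20340 lb·ft.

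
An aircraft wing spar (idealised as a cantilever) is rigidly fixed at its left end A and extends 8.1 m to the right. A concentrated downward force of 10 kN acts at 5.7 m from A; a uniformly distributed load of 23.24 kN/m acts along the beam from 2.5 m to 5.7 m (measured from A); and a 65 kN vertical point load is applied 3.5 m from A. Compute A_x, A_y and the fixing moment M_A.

A_x = 0, A_y = 149.4 kN, M_A = 589.4 kN·m

Resultant of the distributed load: 23.24 × 3.2 = 74.368 kN at 4.1 m from A.
ΣF_x = 0: A_x = 0.
ΣF_y = 0: A_y − 10 − 23.24·3.2 − 65 = 0 → A_y = 149.4 kN.
ΣM about A: M_A − 10·5.7 − (23.24·3.2)·4.1 − 65·3.5 = 0 → M_A = 589.4 kN·m.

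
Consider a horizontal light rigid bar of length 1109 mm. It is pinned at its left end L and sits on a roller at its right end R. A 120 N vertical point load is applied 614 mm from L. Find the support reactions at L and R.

L_x = 0, L_y = 53.56 N, R_y = 66.44 N

ΣM about L: R_y·1109 − 120·614 = 0 → R_y = 73680/1109 = 66.4382 ≈ 66.44 N.
ΣF_y = 0: L_y + 66.4382 − 120 = 0 → L_y = 53.56 N.
ΣF_x = 0: no horizontal applied forces, so L_x = 0.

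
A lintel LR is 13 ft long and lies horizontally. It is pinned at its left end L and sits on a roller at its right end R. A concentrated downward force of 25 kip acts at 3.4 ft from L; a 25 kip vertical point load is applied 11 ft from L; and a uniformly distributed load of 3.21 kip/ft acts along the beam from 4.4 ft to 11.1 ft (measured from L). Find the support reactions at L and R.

L_x = 0, L_y = 30.99 kip, R_y = 40.51 kip

Resultant of the distributed load: 3.21 × 6.7 = 21.507 kip at 7.75 ft from L.
ΣM about L: R_y·13 − 25·3.4 − 25·11 − (3.21·6.7)·7.75 = 0 → R_y = 526.67925/13 = 40.5138 ≈ 40.51 kip.
ΣF_y = 0: L_y + 40.5138 − 25 − 25 − 3.21·6.7 = 0 → L_y = 30.99 kip.
ΣF_x = 0: no horizontal applied forces, so L_x = 0.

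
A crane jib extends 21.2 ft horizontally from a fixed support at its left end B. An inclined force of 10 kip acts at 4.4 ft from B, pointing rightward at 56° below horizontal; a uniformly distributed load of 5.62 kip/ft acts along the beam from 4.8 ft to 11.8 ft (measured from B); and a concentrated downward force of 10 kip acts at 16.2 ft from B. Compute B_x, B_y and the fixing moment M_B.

B_x = -5.592 kip, B_y = 57.63 kip, M_B = 525.0 kip·ft

Resultant of the distributed load: 5.62 × 7 = 39.34 kip at 8.3 ft from B.
ΣF_x = 0: B_x + 10·cos56° = 0 → B_x = -5.592 kip.
ΣF_y = 0: B_y − 10·sin56° − 5.62·7 − 10 = 0 → B_y = 57.63 kip.
ΣM about B: M_B − 10·sin56°·4.4 − (5.62·7)·8.3 − 10·16.2 = 0 → M_B = 525.0 kip·ft.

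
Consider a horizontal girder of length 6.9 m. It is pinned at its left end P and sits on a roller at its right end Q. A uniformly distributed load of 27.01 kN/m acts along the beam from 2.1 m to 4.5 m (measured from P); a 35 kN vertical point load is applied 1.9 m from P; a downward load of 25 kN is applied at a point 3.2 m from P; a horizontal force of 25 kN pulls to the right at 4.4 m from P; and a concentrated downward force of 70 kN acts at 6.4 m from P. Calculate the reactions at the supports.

P_x = -25.00 kN, P_y = 77.66 kN, Q_y = 117.2 kN

Resultant of the distributed load: 27.01 × 2.4 = 64.824 kN at 3.3 m from P.
Moments about P: Q_y·6.9 − (27.01·2.4)·3.3 − 35·1.9 − 25·3.2 − 70·6.4 = 0 → Q_y = 808.4192/6.9 = 117.162 ≈ 117.2 kN.
ΣF_y = 0: P_y + 117.162 − 27.01·2.4 − 35 − 25 − 70 = 0 → P_y = 77.66 kN.
ΣF_x = 0: P_x + 25 = 0 → P_x = -25.00 kN.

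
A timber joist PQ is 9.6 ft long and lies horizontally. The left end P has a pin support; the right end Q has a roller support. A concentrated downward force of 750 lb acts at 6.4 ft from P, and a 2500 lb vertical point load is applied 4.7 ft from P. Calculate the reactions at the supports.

ΣM about P: Q_y·9.6 − 750·6.4 − 2500·4.7 = 0 → Q_y = 16550/9.6 = 1723.96 ≈ 1724 lb.
ΣF_y = 0: P_y + 1723.96 − 750 − 2500 = 0 → P_y = 1526 lb.
ΣF_x = 0: no horizontal applied forces, so P_x = 0.

P_x = 0, P_y = 1526 lb, Q_y = 1724 lb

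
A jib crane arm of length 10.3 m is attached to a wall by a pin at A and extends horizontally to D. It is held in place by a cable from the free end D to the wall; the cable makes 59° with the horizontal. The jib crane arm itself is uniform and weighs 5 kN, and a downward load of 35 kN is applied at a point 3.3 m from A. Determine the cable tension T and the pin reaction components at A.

ΣM about A: T·sin59°·10.3 − 5·5.15 − 35·3.3 = 0 → T = 141.25/(10.3·0.857167) = 15.9987 ≈ 16.00 kN.
ΣF_x = 0: A_x − T·cos59° = 0 → A_x = 15.9987 × 0.515038 = 8.240 kN.
ΣF_y = 0: A_y + T·sin59° − 5 − 35 = 0 → A_y = 40 − 15.9987 × 0.857167 = 26.29 kN.

T = 16.00 kN, A_x = 8.240 kN, A_y = 26.29 kN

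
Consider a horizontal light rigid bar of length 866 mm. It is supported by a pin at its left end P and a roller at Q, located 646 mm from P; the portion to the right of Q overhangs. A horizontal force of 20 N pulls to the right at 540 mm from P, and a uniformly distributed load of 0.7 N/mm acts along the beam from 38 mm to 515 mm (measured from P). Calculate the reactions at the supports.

P_x = -20.00 N, P_y = 191.0 N, Q_y = 142.9 N

Resultant of the distributed load: 0.7 × 477 = 333.9 N at 276.5 mm from P.
Moments about P: Q_y·646 − (0.7·477)·276.5 = 0 → Q_y = 92323.35/646 = 142.915 ≈ 142.9 N.
ΣF_y = 0: P_y + 142.915 − 0.7·477 = 0 → P_y = 191.0 N.
ΣF_x = 0: P_x + 20 = 0 → P_x = -20.00 N.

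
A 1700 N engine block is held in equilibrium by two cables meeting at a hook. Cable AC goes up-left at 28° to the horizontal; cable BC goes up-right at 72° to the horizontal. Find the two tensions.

T_AC = 533.4 N, T_BC = 1524 N

ΣF_x = 0: −T_AC·cos28° + T_BC·cos72° = 0 → T_BC = 2.85728·T_AC.
ΣF_y = 0: T_AC·sin28° + T_BC·sin72° = 1700.
Substitute: T_AC·(0.469472 + 2.85728·0.951057) = 1700 → T_AC = 533.432 ≈ 533.4 N.
Then T_BC = 2.85728 × 533.432 = 1524 N.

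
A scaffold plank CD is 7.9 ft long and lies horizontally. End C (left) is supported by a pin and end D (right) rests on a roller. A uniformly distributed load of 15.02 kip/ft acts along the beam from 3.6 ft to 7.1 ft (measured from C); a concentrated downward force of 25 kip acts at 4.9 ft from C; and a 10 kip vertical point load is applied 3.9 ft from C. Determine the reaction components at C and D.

Resultant of the distributed load: 15.02 × 3.5 = 52.57 kip at 5.35 ft from C.
ΣM about C: D_y·7.9 − (15.02·3.5)·5.35 − 25·4.9 − 10·3.9 = 0 → D_y = 442.7495/7.9 = 56.0442 ≈ 56.04 kip.
ΣF_y = 0: C_y + 56.0442 − 15.02·3.5 − 25 − 10 = 0 → C_y = 31.53 kip.
ΣF_x = 0: no horizontal applied forces, so C_x = 0.

C_x = 0, C_y = 31.53 kip, D_y = 56.04 kip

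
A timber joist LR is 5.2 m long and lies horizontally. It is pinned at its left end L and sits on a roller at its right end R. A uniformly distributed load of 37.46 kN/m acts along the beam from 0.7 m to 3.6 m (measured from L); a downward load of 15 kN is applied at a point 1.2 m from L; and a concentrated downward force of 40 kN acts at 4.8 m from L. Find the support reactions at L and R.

L_x = 0, L_y = 78.33 kN, R_y = 85.30 kN

Resultant of the distributed load: 37.46 × 2.9 = 108.634 kN at 2.15 m from L.
Moments about L: R_y·5.2 − (37.46·2.9)·2.15 − 15·1.2 − 40·4.8 = 0 → R_y = 443.5631/5.2 = 85.3006 ≈ 85.30 kN.
ΣF_y = 0: L_y + 85.3006 − 37.46·2.9 − 15 − 40 = 0 → L_y = 78.33 kN.
ΣF_x = 0: no horizontal applied forces, so L_x = 0.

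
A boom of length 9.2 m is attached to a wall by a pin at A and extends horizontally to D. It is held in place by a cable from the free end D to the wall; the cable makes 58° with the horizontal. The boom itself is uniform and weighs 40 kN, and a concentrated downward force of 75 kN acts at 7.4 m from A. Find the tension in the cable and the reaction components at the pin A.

ΣM about A: T·sin58°·9.2 − 40·4.6 − 75·7.4 = 0 → T = 739/(9.2·0.848048) = 94.7188 ≈ 94.72 kN.
ΣF_x = 0: A_x − T·cos58° = 0 → A_x = 94.7188 × 0.529919 = 50.19 kN.
ΣF_y = 0: A_y + T·sin58° − 40 − 75 = 0 → A_y = 115 − 94.7188 × 0.848048 = 34.67 kN.

T = 94.72 kN, A_x = 50.19 kN, A_y = 34.67 kN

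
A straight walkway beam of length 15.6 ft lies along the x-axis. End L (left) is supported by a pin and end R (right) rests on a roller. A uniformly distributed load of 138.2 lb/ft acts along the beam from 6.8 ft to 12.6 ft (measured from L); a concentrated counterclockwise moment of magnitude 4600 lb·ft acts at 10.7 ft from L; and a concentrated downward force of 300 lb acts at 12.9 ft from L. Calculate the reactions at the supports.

L_x = 0, L_y = 649.9 lb, R_y = 451.6 lb

Resultant of the distributed load: 138.2 × 5.8 = 801.56 lb at 9.7 ft from L.
ΣM about L: R_y·15.6 − (138.2·5.8)·9.7 + 4600 − 300·12.9 = 0 → R_y = 7045.132/15.6 = 451.611 ≈ 451.6 lb.
ΣF_y = 0: L_y + 451.611 − 138.2·5.8 − 300 = 0 → L_y = 649.9 lb.
ΣF_x = 0: no horizontal applied forces, so L_x = 0.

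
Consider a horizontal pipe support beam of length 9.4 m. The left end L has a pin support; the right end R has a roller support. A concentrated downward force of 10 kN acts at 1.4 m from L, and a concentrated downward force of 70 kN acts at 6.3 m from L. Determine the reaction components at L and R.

Moments about L: R_y·9.4 − 10·1.4 − 70·6.3 = 0 → R_y = 455/9.4 = 48.4043 ≈ 48.40 kN.
ΣF_y = 0: L_y + 48.4043 − 10 − 70 = 0 → L_y = 31.60 kN.
ΣF_x = 0: no horizontal applied forces, so L_x = 0.

L_x = 0, L_y = 31.60 kN, R_y = 48.40 kN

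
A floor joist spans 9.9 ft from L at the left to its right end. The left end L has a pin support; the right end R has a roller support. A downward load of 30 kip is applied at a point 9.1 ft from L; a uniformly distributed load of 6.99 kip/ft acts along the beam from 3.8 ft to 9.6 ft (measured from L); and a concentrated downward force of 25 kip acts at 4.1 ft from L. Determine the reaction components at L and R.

Resultant of the distributed load: 6.99 × 5.8 = 40.542 kip at 6.7 ft from L.
Taking moments about L: R_y·9.9 − 30·9.1 − (6.99·5.8)·6.7 − 25·4.1 = 0 → R_y = 647.1314/9.9 = 65.3668 ≈ 65.37 kip.
ΣF_y = 0: L_y + 65.3668 − 30 − 6.99·5.8 − 25 = 0 → L_y = 30.18 kip.
ΣF_x = 0: no horizontal applied forces, so L_x = 0.

L_x = 0, L_y = 30.18 kip, R_y = 65.37 kip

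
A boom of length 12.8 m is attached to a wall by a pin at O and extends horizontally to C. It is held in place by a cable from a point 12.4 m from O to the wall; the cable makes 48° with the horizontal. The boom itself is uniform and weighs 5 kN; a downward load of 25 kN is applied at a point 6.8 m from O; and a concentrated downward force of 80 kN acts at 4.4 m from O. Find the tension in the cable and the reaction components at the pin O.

T = 60.12 kN, O_x = 40.23 kN, O_y = 65.32 kN

ΣM about O: T·sin48°·12.4 − 5·6.4 − 25·6.8 − 80·4.4 = 0 → T = 554/(12.4·0.743145) = 60.1194 ≈ 60.12 kN.
ΣF_x = 0: O_x − T·cos48° = 0 → O_x = 60.1194 × 0.669131 = 40.23 kN.
ΣF_y = 0: O_y + T·sin48° − 5 − 25 − 80 = 0 → O_y = 110 − 60.1194 × 0.743145 = 65.32 kN.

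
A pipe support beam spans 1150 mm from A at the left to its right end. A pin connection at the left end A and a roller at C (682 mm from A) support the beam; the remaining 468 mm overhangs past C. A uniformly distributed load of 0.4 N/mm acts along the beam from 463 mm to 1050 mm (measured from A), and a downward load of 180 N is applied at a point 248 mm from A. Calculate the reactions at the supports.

Resultant of the distributed load: 0.4 × 587 = 234.8 N at 756.5 mm from A.
Moments about A: C_y·682 − (0.4·587)·756.5 − 180·248 = 0 → C_y = 222266.2/682 = 325.904 ≈ 325.9 N.
ΣF_y = 0: A_y + 325.904 − 0.4·587 − 180 = 0 → A_y = 88.90 N.
ΣF_x = 0: no horizontal applied forces, so A_x = 0.

A_x = 0, A_y = 88.90 N, C_y = 325.9 N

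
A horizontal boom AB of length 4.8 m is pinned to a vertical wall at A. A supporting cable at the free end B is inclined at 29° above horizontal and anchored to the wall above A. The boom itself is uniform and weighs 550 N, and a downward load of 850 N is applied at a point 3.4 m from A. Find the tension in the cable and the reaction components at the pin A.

ΣM about A: T·sin29°·4.8 − 550·2.4 − 850·3.4 = 0 → T = 4210/(4.8·0.48481) = 1809.13 ≈ 1809 N.
ΣF_x = 0: A_x − T·cos29° = 0 → A_x = 1809.13 × 0.87462 = 1582 N.
ΣF_y = 0: A_y + T·sin29° − 550 − 850 = 0 → A_y = 1400 − 1809.13 × 0.48481 = 522.9 N.

T = 1809 N, A_x = 1582 N, A_y = 522.9 N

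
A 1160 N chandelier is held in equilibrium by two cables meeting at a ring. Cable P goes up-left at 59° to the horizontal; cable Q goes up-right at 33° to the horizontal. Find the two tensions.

T_P = 973.5 N, T_Q = 597.8 N

ΣF_x = 0: −T_P·cos59° + T_Q·cos33° = 0 → T_Q = 0.614112·T_P.
ΣF_y = 0: T_P·sin59° + T_Q·sin33° = 1160.
Substitute: T_P·(0.857167 + 0.614112·0.544639) = 1160 → T_P = 973.451 ≈ 973.5 N.
Then T_Q = 0.614112 × 973.451 = 597.8 N.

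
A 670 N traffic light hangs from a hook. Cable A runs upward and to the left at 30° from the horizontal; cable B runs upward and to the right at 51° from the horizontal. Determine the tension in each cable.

T_A = 426.9 N, T_B = 587.5 N

ΣF_x = 0: −T_A·cos30° + T_B·cos51° = 0 → T_B = 1.37613·T_A.
ΣF_y = 0: T_A·sin30° + T_B·sin51° = 670.
Substitute: T_A·(0.5 + 1.37613·0.777146) = 670 → T_A = 426.9 N.
Then T_B = 1.37613 × 426.9 = 587.5 N.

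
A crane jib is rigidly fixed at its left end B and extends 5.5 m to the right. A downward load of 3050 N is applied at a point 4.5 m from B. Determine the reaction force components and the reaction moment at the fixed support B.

ΣF_x = 0: B_x = 0.
ΣF_y = 0: B_y − 3050 = 0 → B_y = 3050 N.
ΣM about B: M_B − 3050·4.5 = 0 → M_B = 13720 N·m.

B_x = 0, B_y = 3050 N, M_B = 13720 N·m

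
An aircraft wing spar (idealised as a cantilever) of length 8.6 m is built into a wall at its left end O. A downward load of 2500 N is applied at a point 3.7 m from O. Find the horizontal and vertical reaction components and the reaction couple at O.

O_x = 0, O_y = 2500 N, M_O = 9250 N·m

ΣF_x = 0: O_x = 0.
ΣF_y = 0: O_y − 2500 = 0 → O_y = 2500 N.
ΣM about O: M_O − 2500·3.7 = 0 → M_O = 9250 N·m.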